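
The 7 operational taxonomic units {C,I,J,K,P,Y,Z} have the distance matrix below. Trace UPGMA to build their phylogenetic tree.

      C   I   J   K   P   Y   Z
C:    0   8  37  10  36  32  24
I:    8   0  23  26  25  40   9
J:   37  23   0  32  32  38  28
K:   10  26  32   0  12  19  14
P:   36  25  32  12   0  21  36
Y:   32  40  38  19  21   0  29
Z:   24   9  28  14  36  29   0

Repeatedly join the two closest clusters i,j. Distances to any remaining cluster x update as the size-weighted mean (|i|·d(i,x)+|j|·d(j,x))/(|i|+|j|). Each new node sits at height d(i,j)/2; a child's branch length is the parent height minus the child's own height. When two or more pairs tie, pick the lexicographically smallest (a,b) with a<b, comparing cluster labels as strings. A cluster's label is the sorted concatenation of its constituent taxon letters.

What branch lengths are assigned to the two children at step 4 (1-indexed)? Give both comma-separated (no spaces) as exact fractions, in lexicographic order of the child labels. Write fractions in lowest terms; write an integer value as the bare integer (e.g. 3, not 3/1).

step 1: merge (C,I) at d=8; branch lengths C→4, I→4; new cluster CI
  updated: d(CI,J)=30, d(CI,K)=18, d(CI,P)=61/2, d(CI,Y)=36, d(CI,Z)=33/2
step 2: merge (K,P) at d=12; branch lengths K→6, P→6; new cluster KP
  updated: d(CI,KP)=97/4, d(J,KP)=32, d(KP,Y)=20, d(KP,Z)=25
step 3: merge (CI,Z) at d=33/2; branch lengths CI→17/4, Z→33/4; new cluster CIZ
  updated: d(CIZ,J)=88/3, d(CIZ,KP)=49/2, d(CIZ,Y)=101/3
step 4: merge (KP,Y) at d=20; branch lengths KP→4, Y→10; new cluster KPY
  updated: d(CIZ,KPY)=248/9, d(J,KPY)=34
step 5: merge (CIZ,KPY) at d=248/9; branch lengths CIZ→199/36, KPY→34/9; new cluster CIKPYZ
  updated: d(CIKPYZ,J)=95/3
step 6: merge (CIKPYZ,J) at d=95/3; branch lengths CIKPYZ→37/18, J→95/6; new cluster CIJKPYZ
final tree: ((((C:4,I:4):17/4,Z:33/4):199/36,((K:6,P:6):4,Y:10):34/9):37/18,J:95/6)
total length: 2653/36

4,10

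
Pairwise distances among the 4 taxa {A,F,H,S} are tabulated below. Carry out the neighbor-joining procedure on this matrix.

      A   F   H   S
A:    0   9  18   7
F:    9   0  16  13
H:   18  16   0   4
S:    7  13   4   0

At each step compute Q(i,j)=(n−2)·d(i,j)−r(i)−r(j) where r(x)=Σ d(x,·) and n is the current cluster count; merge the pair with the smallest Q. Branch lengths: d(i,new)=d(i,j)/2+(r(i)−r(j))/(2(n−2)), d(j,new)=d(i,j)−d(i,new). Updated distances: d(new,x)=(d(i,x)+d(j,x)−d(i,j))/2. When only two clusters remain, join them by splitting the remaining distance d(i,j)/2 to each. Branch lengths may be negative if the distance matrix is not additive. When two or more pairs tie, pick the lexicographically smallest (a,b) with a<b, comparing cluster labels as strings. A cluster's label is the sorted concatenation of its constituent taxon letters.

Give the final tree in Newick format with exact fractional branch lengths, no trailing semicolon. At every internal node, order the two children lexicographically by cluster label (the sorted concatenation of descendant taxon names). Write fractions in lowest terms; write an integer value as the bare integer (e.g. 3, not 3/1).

1. join A+F (d=9, Q=-54) ⇒ AF; edges |A|=7/2, |F|=11/2
  updated: d(AF,H)=25/2, d(AF,S)=11/2
2. join AF+H (d=25/2, Q=-22) ⇒ AFH; edges |AF|=7, |H|=11/2
  updated: d(AFH,S)=-3/2
3. join AFH+S (d=-3/2) ⇒ AFHS; edges |AFH|=-3/4, |S|=-3/4
final tree: (((A:7/2,F:11/2):7,H:11/2):-3/4,S:-3/4)
total length: 20

(((A:7/2,F:11/2):7,H:11/2):-3/4,S:-3/4)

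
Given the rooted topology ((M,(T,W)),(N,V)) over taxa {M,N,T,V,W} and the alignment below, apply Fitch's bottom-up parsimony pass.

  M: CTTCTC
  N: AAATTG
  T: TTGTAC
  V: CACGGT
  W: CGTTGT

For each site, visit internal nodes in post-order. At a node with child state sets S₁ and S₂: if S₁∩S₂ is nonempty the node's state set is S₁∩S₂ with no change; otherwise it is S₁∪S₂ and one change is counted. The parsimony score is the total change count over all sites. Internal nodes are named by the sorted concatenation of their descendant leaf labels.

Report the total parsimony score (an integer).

15

TW@0: {T} ∪ {C} = {C,T} (union, +1)
MTW@0: {C} ∩ {C,T} = {C} (intersection, +0)
NV@0: {A} ∪ {C} = {A,C} (union, +1)
MNTVW@0: {C} ∩ {A,C} = {C} (intersection, +0)
TW@1: {T} ∪ {G} = {G,T} (union, +1)
MTW@1: {T} ∩ {G,T} = {T} (intersection, +0)
NV@1: {A} ∩ {A} = {A} (intersection, +0)
MNTVW@1: {T} ∪ {A} = {A,T} (union, +1)
TW@2: {G} ∪ {T} = {G,T} (union, +1)
MTW@2: {T} ∩ {G,T} = {T} (intersection, +0)
NV@2: {A} ∪ {C} = {A,C} (union, +1)
MNTVW@2: {T} ∪ {A,C} = {A,C,T} (union, +1)
TW@3: {T} ∩ {T} = {T} (intersection, +0)
MTW@3: {C} ∪ {T} = {C,T} (union, +1)
NV@3: {T} ∪ {G} = {G,T} (union, +1)
MNTVW@3: {C,T} ∩ {G,T} = {T} (intersection, +0)
TW@4: {A} ∪ {G} = {A,G} (union, +1)
MTW@4: {T} ∪ {A,G} = {A,G,T} (union, +1)
NV@4: {T} ∪ {G} = {G,T} (union, +1)
MNTVW@4: {A,G,T} ∩ {G,T} = {G,T} (intersection, +0)
TW@5: {C} ∪ {T} = {C,T} (union, +1)
MTW@5: {C} ∩ {C,T} = {C} (intersection, +0)
NV@5: {G} ∪ {T} = {G,T} (union, +1)
MNTVW@5: {C} ∪ {G,T} = {C,G,T} (union, +1)
per-site changes: [2, 2, 3, 2, 3, 3]; total = 15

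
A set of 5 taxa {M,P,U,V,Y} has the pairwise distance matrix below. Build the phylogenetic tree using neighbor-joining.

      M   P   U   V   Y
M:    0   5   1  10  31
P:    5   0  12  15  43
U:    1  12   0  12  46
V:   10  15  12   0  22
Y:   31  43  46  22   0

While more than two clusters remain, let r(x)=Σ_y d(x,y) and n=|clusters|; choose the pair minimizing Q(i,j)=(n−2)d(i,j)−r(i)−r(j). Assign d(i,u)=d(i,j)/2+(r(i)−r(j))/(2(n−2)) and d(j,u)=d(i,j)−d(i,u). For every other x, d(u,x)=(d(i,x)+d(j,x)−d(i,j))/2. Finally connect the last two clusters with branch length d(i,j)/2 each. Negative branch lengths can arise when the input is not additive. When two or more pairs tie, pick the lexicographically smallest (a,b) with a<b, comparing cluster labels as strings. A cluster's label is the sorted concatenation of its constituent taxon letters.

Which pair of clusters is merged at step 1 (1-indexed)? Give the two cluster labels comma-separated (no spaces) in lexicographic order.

V,Y

1. join V+Y (d=22, Q=-135) ⇒ VY; edges |V|=-17/6, |Y|=149/6
  updated: d(M,VY)=19/2, d(P,VY)=18, d(U,VY)=18
2. join M+U (d=1, Q=-89/2) ⇒ MU; edges |M|=-27/8, |U|=35/8
  updated: d(MU,P)=8, d(MU,VY)=53/4
3. join MU+P (d=8, Q=-157/4) ⇒ MPU; edges |MU|=13/8, |P|=51/8
  updated: d(MPU,VY)=93/8
4. join MPU+VY (d=93/8) ⇒ MPUVY; edges |MPU|=93/16, |VY|=93/16
final tree: (((M:-27/8,U:35/8):13/8,P:51/8):93/16,(V:-17/6,Y:149/6):93/16)
total length: 341/8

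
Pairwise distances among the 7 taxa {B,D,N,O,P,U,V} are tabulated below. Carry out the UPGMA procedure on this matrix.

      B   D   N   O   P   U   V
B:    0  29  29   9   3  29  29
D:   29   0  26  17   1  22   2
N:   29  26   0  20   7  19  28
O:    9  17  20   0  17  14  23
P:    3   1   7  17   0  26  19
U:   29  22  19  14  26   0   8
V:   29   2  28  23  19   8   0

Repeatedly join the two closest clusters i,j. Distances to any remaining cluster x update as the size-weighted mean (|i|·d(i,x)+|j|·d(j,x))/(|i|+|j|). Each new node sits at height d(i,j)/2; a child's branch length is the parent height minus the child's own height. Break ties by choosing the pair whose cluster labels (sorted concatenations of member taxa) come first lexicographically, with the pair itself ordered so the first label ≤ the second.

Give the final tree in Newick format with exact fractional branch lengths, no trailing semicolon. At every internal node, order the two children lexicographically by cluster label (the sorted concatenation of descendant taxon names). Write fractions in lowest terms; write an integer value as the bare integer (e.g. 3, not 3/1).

((((B:9/2,O:9/2):15/4,(D:1/2,P:1/2):31/4):2,N:41/4):3/10,(U:4,V:4):131/20)

iteration 1: select D,P (d=1); attach at lengths (1/2, 1/2); label the merged cluster DP
  updated: d(B,DP)=16, d(DP,N)=33/2, d(DP,O)=17, d(DP,U)=24, d(DP,V)=21/2
iteration 2: select U,V (d=8); attach at lengths (4, 4); label the merged cluster UV
  updated: d(B,UV)=29, d(DP,UV)=69/4, d(N,UV)=47/2, d(O,UV)=37/2
iteration 3: select B,O (d=9); attach at lengths (9/2, 9/2); label the merged cluster BO
  updated: d(BO,DP)=33/2, d(BO,N)=49/2, d(BO,UV)=95/4
iteration 4: select BO,DP (d=33/2); attach at lengths (15/4, 31/4); label the merged cluster BDOP
  updated: d(BDOP,N)=41/2, d(BDOP,UV)=41/2
iteration 5: select BDOP,N (d=41/2); attach at lengths (2, 41/4); label the merged cluster BDNOP
  updated: d(BDNOP,UV)=211/10
iteration 6: select BDNOP,UV (d=211/10); attach at lengths (3/10, 131/20); label the merged cluster BDNOPUV
final tree: ((((B:9/2,O:9/2):15/4,(D:1/2,P:1/2):31/4):2,N:41/4):3/10,(U:4,V:4):131/20)
total length: 243/5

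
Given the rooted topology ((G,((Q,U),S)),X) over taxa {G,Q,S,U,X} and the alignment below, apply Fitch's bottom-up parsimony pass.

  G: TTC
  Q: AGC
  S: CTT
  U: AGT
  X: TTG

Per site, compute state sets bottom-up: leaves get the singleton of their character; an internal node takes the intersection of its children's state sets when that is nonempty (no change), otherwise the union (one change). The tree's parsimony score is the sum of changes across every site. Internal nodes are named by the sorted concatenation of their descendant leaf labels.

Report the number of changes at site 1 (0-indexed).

1

[col 0] QU: children Q:{A}, U:{A} ∩→ {A}; cost 0
[col 0] QSU: children QU:{A}, S:{C} ∪→ {A,C}; cost 1
[col 0] GQSU: children G:{T}, QSU:{A,C} ∪→ {A,C,T}; cost 1
[col 0] GQSUX: children GQSU:{A,C,T}, X:{T} ∩→ {T}; cost 0
[col 1] QU: children Q:{G}, U:{G} ∩→ {G}; cost 0
[col 1] QSU: children QU:{G}, S:{T} ∪→ {G,T}; cost 1
[col 1] GQSU: children G:{T}, QSU:{G,T} ∩→ {T}; cost 0
[col 1] GQSUX: children GQSU:{T}, X:{T} ∩→ {T}; cost 0
[col 2] QU: children Q:{C}, U:{T} ∪→ {C,T}; cost 1
[col 2] QSU: children QU:{C,T}, S:{T} ∩→ {T}; cost 0
[col 2] GQSU: children G:{C}, QSU:{T} ∪→ {C,T}; cost 1
[col 2] GQSUX: children GQSU:{C,T}, X:{G} ∪→ {C,G,T}; cost 1
per-site changes: [2, 1, 3]; total = 6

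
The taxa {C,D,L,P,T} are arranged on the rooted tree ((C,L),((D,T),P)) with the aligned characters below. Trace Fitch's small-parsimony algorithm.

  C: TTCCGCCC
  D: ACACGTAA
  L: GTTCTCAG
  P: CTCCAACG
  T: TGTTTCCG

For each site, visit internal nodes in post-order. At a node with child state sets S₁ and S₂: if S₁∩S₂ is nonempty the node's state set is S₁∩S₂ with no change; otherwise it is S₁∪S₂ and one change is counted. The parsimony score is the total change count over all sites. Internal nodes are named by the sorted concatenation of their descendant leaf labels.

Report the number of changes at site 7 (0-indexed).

[col 0] CL: children C:{T}, L:{G} ∪→ {G,T}; cost 1
[col 0] DT: children D:{A}, T:{T} ∪→ {A,T}; cost 1
[col 0] DPT: children DT:{A,T}, P:{C} ∪→ {A,C,T}; cost 1
[col 0] CDLPT: children CL:{G,T}, DPT:{A,C,T} ∩→ {T}; cost 0
[col 1] CL: children C:{T}, L:{T} ∩→ {T}; cost 0
[col 1] DT: children D:{C}, T:{G} ∪→ {C,G}; cost 1
[col 1] DPT: children DT:{C,G}, P:{T} ∪→ {C,G,T}; cost 1
[col 1] CDLPT: children CL:{T}, DPT:{C,G,T} ∩→ {T}; cost 0
[col 2] CL: children C:{C}, L:{T} ∪→ {C,T}; cost 1
[col 2] DT: children D:{A}, T:{T} ∪→ {A,T}; cost 1
[col 2] DPT: children DT:{A,T}, P:{C} ∪→ {A,C,T}; cost 1
[col 2] CDLPT: children CL:{C,T}, DPT:{A,C,T} ∩→ {C,T}; cost 0
[col 3] CL: children C:{C}, L:{C} ∩→ {C}; cost 0
[col 3] DT: children D:{C}, T:{T} ∪→ {C,T}; cost 1
[col 3] DPT: children DT:{C,T}, P:{C} ∩→ {C}; cost 0
[col 3] CDLPT: children CL:{C}, DPT:{C} ∩→ {C}; cost 0
[col 4] CL: children C:{G}, L:{T} ∪→ {G,T}; cost 1
[col 4] DT: children D:{G}, T:{T} ∪→ {G,T}; cost 1
[col 4] DPT: children DT:{G,T}, P:{A} ∪→ {A,G,T}; cost 1
[col 4] CDLPT: children CL:{G,T}, DPT:{A,G,T} ∩→ {G,T}; cost 0
[col 5] CL: children C:{C}, L:{C} ∩→ {C}; cost 0
[col 5] DT: children D:{T}, T:{C} ∪→ {C,T}; cost 1
[col 5] DPT: children DT:{C,T}, P:{A} ∪→ {A,C,T}; cost 1
[col 5] CDLPT: children CL:{C}, DPT:{A,C,T} ∩→ {C}; cost 0
[col 6] CL: children C:{C}, L:{A} ∪→ {A,C}; cost 1
[col 6] DT: children D:{A}, T:{C} ∪→ {A,C}; cost 1
[col 6] DPT: children DT:{A,C}, P:{C} ∩→ {C}; cost 0
[col 6] CDLPT: children CL:{A,C}, DPT:{C} ∩→ {C}; cost 0
[col 7] CL: children C:{C}, L:{G} ∪→ {C,G}; cost 1
[col 7] DT: children D:{A}, T:{G} ∪→ {A,G}; cost 1
[col 7] DPT: children DT:{A,G}, P:{G} ∩→ {G}; cost 0
[col 7] CDLPT: children CL:{C,G}, DPT:{G} ∩→ {G}; cost 0
per-site changes: [3, 2, 3, 1, 3, 2, 2, 2]; total = 18

2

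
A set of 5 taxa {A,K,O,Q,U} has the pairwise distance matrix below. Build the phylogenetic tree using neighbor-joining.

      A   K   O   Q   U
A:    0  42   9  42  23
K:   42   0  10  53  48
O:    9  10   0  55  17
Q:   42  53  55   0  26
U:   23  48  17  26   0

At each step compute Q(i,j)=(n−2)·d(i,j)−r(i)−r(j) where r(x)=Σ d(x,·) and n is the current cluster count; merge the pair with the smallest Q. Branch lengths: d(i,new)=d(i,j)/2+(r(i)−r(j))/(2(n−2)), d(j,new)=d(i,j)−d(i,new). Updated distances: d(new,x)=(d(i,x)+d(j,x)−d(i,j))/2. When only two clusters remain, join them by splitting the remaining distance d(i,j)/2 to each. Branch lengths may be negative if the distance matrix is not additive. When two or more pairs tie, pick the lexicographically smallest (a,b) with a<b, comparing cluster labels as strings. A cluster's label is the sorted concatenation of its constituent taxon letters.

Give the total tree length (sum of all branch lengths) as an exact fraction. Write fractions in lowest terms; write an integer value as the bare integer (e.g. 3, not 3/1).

549/8

iteration 1: select K,O (d=10, Q=-214); attach at lengths (46/3, -16/3); label the merged cluster KO
  updated: d(A,KO)=41/2, d(KO,Q)=49, d(KO,U)=55/2
iteration 2: select A,KO (d=41/2, Q=-283/2); attach at lengths (59/8, 105/8); label the merged cluster AKO
  updated: d(AKO,Q)=141/4, d(AKO,U)=15
iteration 3: select AKO,Q (d=141/4, Q=-305/4); attach at lengths (97/8, 185/8); label the merged cluster AKOQ
  updated: d(AKOQ,U)=23/8
iteration 4: select AKOQ,U (d=23/8); attach at lengths (23/16, 23/16); label the merged cluster AKOQU
final tree: (((A:59/8,(K:46/3,O:-16/3):105/8):97/8,Q:185/8):23/16,U:23/16)
total length: 549/8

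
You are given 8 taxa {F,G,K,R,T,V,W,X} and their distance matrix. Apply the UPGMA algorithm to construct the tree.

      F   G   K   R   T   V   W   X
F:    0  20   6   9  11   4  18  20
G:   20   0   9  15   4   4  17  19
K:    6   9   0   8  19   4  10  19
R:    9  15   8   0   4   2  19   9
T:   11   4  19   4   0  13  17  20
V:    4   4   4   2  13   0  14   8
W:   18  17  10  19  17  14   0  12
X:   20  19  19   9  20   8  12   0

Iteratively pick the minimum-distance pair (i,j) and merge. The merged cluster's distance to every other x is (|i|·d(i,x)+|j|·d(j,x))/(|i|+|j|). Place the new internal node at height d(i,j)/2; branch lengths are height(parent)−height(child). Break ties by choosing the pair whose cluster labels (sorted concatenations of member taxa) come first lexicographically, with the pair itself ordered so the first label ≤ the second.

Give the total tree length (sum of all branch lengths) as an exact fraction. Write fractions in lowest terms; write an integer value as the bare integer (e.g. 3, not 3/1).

1771/48

1. join R+V (d=2) ⇒ RV; edges |R|=1, |V|=1
  updated: d(F,RV)=13/2, d(G,RV)=19/2, d(K,RV)=6, d(RV,T)=17/2, d(RV,W)=33/2, d(RV,X)=17/2
2. join G+T (d=4) ⇒ GT; edges |G|=2, |T|=2
  updated: d(F,GT)=31/2, d(GT,K)=14, d(GT,RV)=9, d(GT,W)=17, d(GT,X)=39/2
3. join F+K (d=6) ⇒ FK; edges |F|=3, |K|=3
  updated: d(FK,GT)=59/4, d(FK,RV)=25/4, d(FK,W)=14, d(FK,X)=39/2
4. join FK+RV (d=25/4) ⇒ FKRV; edges |FK|=1/8, |RV|=17/8
  updated: d(FKRV,GT)=95/8, d(FKRV,W)=61/4, d(FKRV,X)=14
5. join FKRV+GT (d=95/8) ⇒ FGKRTV; edges |FKRV|=45/16, |GT|=63/16
  updated: d(FGKRTV,W)=95/6, d(FGKRTV,X)=95/6
6. join W+X (d=12) ⇒ WX; edges |W|=6, |X|=6
  updated: d(FGKRTV,WX)=95/6
7. join FGKRTV+WX (d=95/6) ⇒ FGKRTVWX; edges |FGKRTV|=95/48, |WX|=23/12
final tree: ((((F:3,K:3):1/8,(R:1,V:1):17/8):45/16,(G:2,T:2):63/16):95/48,(W:6,X:6):23/12)
total length: 1771/48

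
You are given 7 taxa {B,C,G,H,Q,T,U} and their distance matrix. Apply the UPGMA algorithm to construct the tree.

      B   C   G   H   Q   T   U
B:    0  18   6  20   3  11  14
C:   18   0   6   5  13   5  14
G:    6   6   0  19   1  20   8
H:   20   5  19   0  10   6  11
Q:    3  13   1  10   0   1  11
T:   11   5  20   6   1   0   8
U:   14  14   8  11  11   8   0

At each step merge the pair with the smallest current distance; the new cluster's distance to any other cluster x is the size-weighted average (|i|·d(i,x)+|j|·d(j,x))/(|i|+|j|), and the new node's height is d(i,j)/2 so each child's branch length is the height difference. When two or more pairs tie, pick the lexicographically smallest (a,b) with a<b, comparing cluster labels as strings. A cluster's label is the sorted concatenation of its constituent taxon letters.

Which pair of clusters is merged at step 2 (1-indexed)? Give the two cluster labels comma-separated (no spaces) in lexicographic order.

iteration 1: select G,Q (d=1); attach at lengths (1/2, 1/2); label the merged cluster GQ
  updated: d(B,GQ)=9/2, d(C,GQ)=19/2, d(GQ,H)=29/2, d(GQ,T)=21/2, d(GQ,U)=19/2
iteration 2: select B,GQ (d=9/2); attach at lengths (9/4, 7/4); label the merged cluster BGQ
  updated: d(BGQ,C)=37/3, d(BGQ,H)=49/3, d(BGQ,T)=32/3, d(BGQ,U)=11
iteration 3: select C,H (d=5); attach at lengths (5/2, 5/2); label the merged cluster CH
  updated: d(BGQ,CH)=43/3, d(CH,T)=11/2, d(CH,U)=25/2
iteration 4: select CH,T (d=11/2); attach at lengths (1/4, 11/4); label the merged cluster CHT
  updated: d(BGQ,CHT)=118/9, d(CHT,U)=11
iteration 5: select BGQ,U (d=11); attach at lengths (13/4, 11/2); label the merged cluster BGQU
  updated: d(BGQU,CHT)=151/12
iteration 6: select BGQU,CHT (d=151/12); attach at lengths (19/24, 85/24); label the merged cluster BCGHQTU
final tree: (((B:9/4,(G:1/2,Q:1/2):7/4):13/4,U:11/2):19/24,((C:5/2,H:5/2):1/4,T:11/4):85/24)
total length: 313/12

B,GQ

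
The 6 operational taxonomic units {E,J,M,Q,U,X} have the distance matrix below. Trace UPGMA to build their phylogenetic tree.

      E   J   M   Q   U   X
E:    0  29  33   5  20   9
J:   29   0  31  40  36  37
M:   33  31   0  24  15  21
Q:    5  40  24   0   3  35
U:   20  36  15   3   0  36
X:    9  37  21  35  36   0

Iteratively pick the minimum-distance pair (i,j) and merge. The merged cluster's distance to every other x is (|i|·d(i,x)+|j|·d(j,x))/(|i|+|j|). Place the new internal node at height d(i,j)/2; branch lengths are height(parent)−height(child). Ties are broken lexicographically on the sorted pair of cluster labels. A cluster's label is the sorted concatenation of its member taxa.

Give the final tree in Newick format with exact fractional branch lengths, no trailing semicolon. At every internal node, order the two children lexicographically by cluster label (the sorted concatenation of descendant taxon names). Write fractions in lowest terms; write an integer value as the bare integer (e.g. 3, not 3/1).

(((E:9/2,X:9/2):8,(M:39/4,(Q:3/2,U:3/2):33/4):11/4):24/5,J:173/10)

iteration 1: select Q,U (d=3); attach at lengths (3/2, 3/2); label the merged cluster QU
  updated: d(E,QU)=25/2, d(J,QU)=38, d(M,QU)=39/2, d(QU,X)=71/2
iteration 2: select E,X (d=9); attach at lengths (9/2, 9/2); label the merged cluster EX
  updated: d(EX,J)=33, d(EX,M)=27, d(EX,QU)=24
iteration 3: select M,QU (d=39/2); attach at lengths (39/4, 33/4); label the merged cluster MQU
  updated: d(EX,MQU)=25, d(J,MQU)=107/3
iteration 4: select EX,MQU (d=25); attach at lengths (8, 11/4); label the merged cluster EMQUX
  updated: d(EMQUX,J)=173/5
iteration 5: select EMQUX,J (d=173/5); attach at lengths (24/5, 173/10); label the merged cluster EJMQUX
final tree: (((E:9/2,X:9/2):8,(M:39/4,(Q:3/2,U:3/2):33/4):11/4):24/5,J:173/10)
total length: 1257/20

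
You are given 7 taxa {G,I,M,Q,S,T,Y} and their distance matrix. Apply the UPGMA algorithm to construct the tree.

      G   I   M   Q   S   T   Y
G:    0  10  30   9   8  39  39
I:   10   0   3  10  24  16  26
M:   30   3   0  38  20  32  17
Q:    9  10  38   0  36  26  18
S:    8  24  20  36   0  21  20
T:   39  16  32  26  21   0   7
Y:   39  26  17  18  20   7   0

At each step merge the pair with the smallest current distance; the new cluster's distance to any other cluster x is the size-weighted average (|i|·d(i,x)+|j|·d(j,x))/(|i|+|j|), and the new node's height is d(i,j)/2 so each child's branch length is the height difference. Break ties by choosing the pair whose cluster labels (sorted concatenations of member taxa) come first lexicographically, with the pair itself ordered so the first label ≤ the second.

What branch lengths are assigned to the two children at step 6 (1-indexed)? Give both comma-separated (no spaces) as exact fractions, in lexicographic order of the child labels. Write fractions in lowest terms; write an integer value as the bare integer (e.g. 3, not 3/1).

17/8,13/8

step 1: merge (I,M) at d=3; branch lengths I→3/2, M→3/2; new cluster IM
  updated: d(G,IM)=20, d(IM,Q)=24, d(IM,S)=22, d(IM,T)=24, d(IM,Y)=43/2
step 2: merge (T,Y) at d=7; branch lengths T→7/2, Y→7/2; new cluster TY
  updated: d(G,TY)=39, d(IM,TY)=91/4, d(Q,TY)=22, d(S,TY)=41/2
step 3: merge (G,S) at d=8; branch lengths G→4, S→4; new cluster GS
  updated: d(GS,IM)=21, d(GS,Q)=45/2, d(GS,TY)=119/4
step 4: merge (GS,IM) at d=21; branch lengths GS→13/2, IM→9; new cluster GIMS
  updated: d(GIMS,Q)=93/4, d(GIMS,TY)=105/4
step 5: merge (Q,TY) at d=22; branch lengths Q→11, TY→15/2; new cluster QTY
  updated: d(GIMS,QTY)=101/4
step 6: merge (GIMS,QTY) at d=101/4; branch lengths GIMS→17/8, QTY→13/8; new cluster GIMQSTY
final tree: (((G:4,S:4):13/2,(I:3/2,M:3/2):9):17/8,(Q:11,(T:7/2,Y:7/2):15/2):13/8)
total length: 223/4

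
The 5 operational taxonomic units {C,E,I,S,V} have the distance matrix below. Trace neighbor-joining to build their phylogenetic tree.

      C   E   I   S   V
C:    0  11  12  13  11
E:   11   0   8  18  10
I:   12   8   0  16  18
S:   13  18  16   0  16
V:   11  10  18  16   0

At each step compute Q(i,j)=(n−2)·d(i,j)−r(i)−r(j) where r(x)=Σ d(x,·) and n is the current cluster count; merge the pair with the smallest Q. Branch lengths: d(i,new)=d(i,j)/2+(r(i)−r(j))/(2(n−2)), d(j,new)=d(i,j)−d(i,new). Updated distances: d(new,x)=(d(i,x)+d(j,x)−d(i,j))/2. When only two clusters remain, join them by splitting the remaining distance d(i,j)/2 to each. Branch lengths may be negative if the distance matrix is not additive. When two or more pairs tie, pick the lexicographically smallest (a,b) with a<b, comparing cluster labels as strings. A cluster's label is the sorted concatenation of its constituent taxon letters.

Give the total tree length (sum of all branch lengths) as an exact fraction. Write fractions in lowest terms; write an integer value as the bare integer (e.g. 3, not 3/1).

251/8

1. join E+I (d=8, Q=-77) ⇒ EI; edges |E|=17/6, |I|=31/6
  updated: d(C,EI)=15/2, d(EI,S)=13, d(EI,V)=10
2. join C+S (d=13, Q=-95/2) ⇒ CS; edges |C|=31/8, |S|=73/8
  updated: d(CS,EI)=15/4, d(CS,V)=7
3. join CS+EI (d=15/4, Q=-83/4) ⇒ CEIS; edges |CS|=3/8, |EI|=27/8
  updated: d(CEIS,V)=53/8
4. join CEIS+V (d=53/8) ⇒ CEISV; edges |CEIS|=53/16, |V|=53/16
final tree: (((C:31/8,S:73/8):3/8,(E:17/6,I:31/6):27/8):53/16,V:53/16)
total length: 251/8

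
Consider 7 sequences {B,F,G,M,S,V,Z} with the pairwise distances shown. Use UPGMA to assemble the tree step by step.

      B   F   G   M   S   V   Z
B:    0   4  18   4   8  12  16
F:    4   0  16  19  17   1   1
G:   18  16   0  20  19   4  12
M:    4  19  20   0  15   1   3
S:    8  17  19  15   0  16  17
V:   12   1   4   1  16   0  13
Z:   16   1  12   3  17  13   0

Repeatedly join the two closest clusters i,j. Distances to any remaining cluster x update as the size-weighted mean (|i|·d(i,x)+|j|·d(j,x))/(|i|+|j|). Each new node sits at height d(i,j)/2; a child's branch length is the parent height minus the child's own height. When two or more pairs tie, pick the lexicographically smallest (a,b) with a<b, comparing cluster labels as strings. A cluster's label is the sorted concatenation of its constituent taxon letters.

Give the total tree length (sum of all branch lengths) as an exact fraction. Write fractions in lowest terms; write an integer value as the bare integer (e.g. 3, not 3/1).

1. join F+V (d=1) ⇒ FV; edges |F|=1/2, |V|=1/2
  updated: d(B,FV)=8, d(FV,G)=10, d(FV,M)=10, d(FV,S)=33/2, d(FV,Z)=7
2. join M+Z (d=3) ⇒ MZ; edges |M|=3/2, |Z|=3/2
  updated: d(B,MZ)=10, d(FV,MZ)=17/2, d(G,MZ)=16, d(MZ,S)=16
3. join B+FV (d=8) ⇒ BFV; edges |B|=4, |FV|=7/2
  updated: d(BFV,G)=38/3, d(BFV,MZ)=9, d(BFV,S)=41/3
4. join BFV+MZ (d=9) ⇒ BFMVZ; edges |BFV|=1/2, |MZ|=3
  updated: d(BFMVZ,G)=14, d(BFMVZ,S)=73/5
5. join BFMVZ+G (d=14) ⇒ BFGMVZ; edges |BFMVZ|=5/2, |G|=7
  updated: d(BFGMVZ,S)=46/3
6. join BFGMVZ+S (d=46/3) ⇒ BFGMSVZ; edges |BFGMVZ|=2/3, |S|=23/3
final tree: ((((B:4,(F:1/2,V:1/2):7/2):1/2,(M:3/2,Z:3/2):3):5/2,G:7):2/3,S:23/3)
total length: 197/6

197/6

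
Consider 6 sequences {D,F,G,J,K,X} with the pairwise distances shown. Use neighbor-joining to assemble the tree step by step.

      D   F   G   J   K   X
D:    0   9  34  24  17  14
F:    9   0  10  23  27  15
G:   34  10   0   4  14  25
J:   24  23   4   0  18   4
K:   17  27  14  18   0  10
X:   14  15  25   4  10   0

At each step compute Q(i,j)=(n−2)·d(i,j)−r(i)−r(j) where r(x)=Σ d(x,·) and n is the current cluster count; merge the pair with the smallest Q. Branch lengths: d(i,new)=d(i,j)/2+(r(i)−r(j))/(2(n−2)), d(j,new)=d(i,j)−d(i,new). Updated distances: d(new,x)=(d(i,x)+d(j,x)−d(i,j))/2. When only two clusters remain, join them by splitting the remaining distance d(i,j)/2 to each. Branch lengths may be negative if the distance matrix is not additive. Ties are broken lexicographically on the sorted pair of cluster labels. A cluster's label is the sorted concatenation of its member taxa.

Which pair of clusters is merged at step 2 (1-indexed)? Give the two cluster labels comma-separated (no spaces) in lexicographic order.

G,J

step 1: merge (D,F) at d=9, Q=-146; branch lengths D→25/4, F→11/4; new cluster DF
  updated: d(DF,G)=35/2, d(DF,J)=19, d(DF,K)=35/2, d(DF,X)=10
step 2: merge (G,J) at d=4, Q=-187/2; branch lengths G→55/12, J→-7/12; new cluster GJ
  updated: d(DF,GJ)=65/4, d(GJ,K)=14, d(GJ,X)=25/2
step 3: merge (DF,X) at d=10, Q=-225/4; branch lengths DF→125/16, X→35/16; new cluster DFX
  updated: d(DFX,GJ)=75/8, d(DFX,K)=35/4
step 4: merge (DFX,GJ) at d=75/8, Q=-257/8; branch lengths DFX→33/16, GJ→117/16; new cluster DFGJX
  updated: d(DFGJX,K)=107/16
step 5: merge (DFGJX,K) at d=107/16; branch lengths DFGJX→107/32, K→107/32; new cluster DFGJKX
final tree: ((((D:25/4,F:11/4):125/16,X:35/16):33/16,(G:55/12,J:-7/12):117/16):107/32,K:107/32)
total length: 625/16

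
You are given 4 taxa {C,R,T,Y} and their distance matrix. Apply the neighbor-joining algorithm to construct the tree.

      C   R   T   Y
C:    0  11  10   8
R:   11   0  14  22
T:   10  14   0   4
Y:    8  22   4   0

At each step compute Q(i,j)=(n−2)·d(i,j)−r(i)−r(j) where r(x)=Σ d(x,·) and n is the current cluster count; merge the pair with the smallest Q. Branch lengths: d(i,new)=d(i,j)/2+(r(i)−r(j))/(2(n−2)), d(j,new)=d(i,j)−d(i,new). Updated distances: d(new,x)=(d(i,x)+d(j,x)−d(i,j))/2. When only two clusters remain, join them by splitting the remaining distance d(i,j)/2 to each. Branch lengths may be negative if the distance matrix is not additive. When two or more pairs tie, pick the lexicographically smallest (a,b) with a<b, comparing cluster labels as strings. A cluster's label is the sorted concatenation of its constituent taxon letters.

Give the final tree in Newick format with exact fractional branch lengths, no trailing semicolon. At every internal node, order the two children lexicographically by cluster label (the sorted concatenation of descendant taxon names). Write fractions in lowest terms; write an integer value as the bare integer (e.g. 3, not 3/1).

1. join C+R (d=11, Q=-54) ⇒ CR; edges |C|=1, |R|=10
  updated: d(CR,T)=13/2, d(CR,Y)=19/2
2. join CR+T (d=13/2, Q=-20) ⇒ CRT; edges |CR|=6, |T|=1/2
  updated: d(CRT,Y)=7/2
3. join CRT+Y (d=7/2) ⇒ CRTY; edges |CRT|=7/4, |Y|=7/4
final tree: (((C:1,R:10):6,T:1/2):7/4,Y:7/4)
total length: 21

(((C:1,R:10):6,T:1/2):7/4,Y:7/4)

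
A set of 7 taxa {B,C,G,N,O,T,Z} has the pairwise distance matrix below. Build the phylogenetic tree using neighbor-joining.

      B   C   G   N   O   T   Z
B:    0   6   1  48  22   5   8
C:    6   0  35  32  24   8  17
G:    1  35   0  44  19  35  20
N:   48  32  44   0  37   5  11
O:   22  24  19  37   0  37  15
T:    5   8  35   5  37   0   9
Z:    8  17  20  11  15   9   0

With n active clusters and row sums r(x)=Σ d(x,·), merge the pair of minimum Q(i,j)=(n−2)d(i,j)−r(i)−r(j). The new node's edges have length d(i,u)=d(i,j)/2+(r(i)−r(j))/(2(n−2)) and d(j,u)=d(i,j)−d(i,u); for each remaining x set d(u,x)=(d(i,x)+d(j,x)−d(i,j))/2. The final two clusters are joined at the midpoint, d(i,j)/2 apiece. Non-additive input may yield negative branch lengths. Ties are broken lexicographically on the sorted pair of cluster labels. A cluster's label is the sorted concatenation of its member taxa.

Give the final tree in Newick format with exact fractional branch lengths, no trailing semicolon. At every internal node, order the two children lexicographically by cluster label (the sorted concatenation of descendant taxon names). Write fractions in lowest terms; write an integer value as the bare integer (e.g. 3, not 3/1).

1. join N+T (d=5, Q=-251) ⇒ NT; edges |N|=103/10, |T|=-53/10
  updated: d(B,NT)=24, d(C,NT)=35/2, d(G,NT)=37, d(NT,O)=69/2, d(NT,Z)=15/2
2. join B+G (d=1, Q=-169) ⇒ BG; edges |B|=-47/8, |G|=55/8
  updated: d(BG,C)=20, d(BG,NT)=30, d(BG,O)=20, d(BG,Z)=27/2
3. join NT+Z (d=15/2, Q=-120) ⇒ NTZ; edges |NT|=59/6, |Z|=-7/3
  updated: d(BG,NTZ)=18, d(C,NTZ)=27/2, d(NTZ,O)=21
4. join BG+O (d=20, Q=-83) ⇒ BGO; edges |BG|=33/4, |O|=47/4
  updated: d(BGO,C)=12, d(BGO,NTZ)=19/2
5. join BGO+C (d=12, Q=-35) ⇒ BCGO; edges |BGO|=4, |C|=8
  updated: d(BCGO,NTZ)=11/2
6. join BCGO+NTZ (d=11/2) ⇒ BCGNOTZ; edges |BCGO|=11/4, |NTZ|=11/4
final tree: ((((B:-47/8,G:55/8):33/4,O:47/4):4,C:8):11/4,((N:103/10,T:-53/10):59/6,Z:-7/3):11/4)
total length: 51

((((B:-47/8,G:55/8):33/4,O:47/4):4,C:8):11/4,((N:103/10,T:-53/10):59/6,Z:-7/3):11/4)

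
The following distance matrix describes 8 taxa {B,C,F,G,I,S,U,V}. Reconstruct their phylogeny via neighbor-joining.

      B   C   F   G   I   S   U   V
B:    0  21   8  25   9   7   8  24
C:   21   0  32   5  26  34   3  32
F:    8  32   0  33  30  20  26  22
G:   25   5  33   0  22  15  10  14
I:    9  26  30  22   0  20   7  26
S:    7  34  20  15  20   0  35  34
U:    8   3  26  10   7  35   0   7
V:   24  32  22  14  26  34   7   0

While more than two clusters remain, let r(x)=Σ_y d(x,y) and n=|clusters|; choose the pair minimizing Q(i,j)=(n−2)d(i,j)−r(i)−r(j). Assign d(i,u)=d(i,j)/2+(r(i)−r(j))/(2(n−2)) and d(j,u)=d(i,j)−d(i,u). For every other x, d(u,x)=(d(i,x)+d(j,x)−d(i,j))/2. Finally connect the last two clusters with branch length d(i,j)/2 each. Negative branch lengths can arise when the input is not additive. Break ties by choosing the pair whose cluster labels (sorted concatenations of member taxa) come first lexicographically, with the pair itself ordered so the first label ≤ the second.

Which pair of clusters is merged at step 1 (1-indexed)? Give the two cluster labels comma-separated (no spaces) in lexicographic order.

1. join C+G (d=5, Q=-247) ⇒ CG; edges |C|=59/12, |G|=1/12
  updated: d(B,CG)=41/2, d(CG,F)=30, d(CG,I)=43/2, d(CG,S)=22, d(CG,U)=4, d(CG,V)=41/2
2. join CG+U (d=4, Q=-371/2) ⇒ CGU; edges |CG|=103/20, |U|=-23/20
  updated: d(B,CGU)=49/4, d(CGU,F)=26, d(CGU,I)=49/4, d(CGU,S)=53/2, d(CGU,V)=47/4
3. join CGU+V (d=47/4, Q=-319/2) ⇒ CGUV; edges |CGU|=9/4, |V|=19/2
  updated: d(B,CGUV)=49/4, d(CGUV,F)=145/8, d(CGUV,I)=53/4, d(CGUV,S)=195/8
4. join CGUV+I (d=53/4, Q=-201/2) ⇒ CGIUV; edges |CGUV|=71/12, |I|=22/3
  updated: d(B,CGIUV)=4, d(CGIUV,F)=279/16, d(CGIUV,S)=249/16
5. join B+F (d=8, Q=-775/16) ⇒ BF; edges |B|=-167/64, |F|=679/64
  updated: d(BF,CGIUV)=215/32, d(BF,S)=19/2
6. join BF+CGIUV (d=215/32, Q=-1017/32) ⇒ BCFGIUV; edges |BF|=21/64, |CGIUV|=409/64
  updated: d(BCFGIUV,S)=587/64
7. join BCFGIUV+S (d=587/64) ⇒ BCFGISUV; edges |BCFGIUV|=587/128, |S|=587/128
final tree: (((B:-167/64,F:679/64):21/64,((((C:59/12,G:1/12):103/20,U:-23/20):9/4,V:19/2):71/12,I:22/3):409/64):587/128,S:587/128)
total length: 3705/64

C,G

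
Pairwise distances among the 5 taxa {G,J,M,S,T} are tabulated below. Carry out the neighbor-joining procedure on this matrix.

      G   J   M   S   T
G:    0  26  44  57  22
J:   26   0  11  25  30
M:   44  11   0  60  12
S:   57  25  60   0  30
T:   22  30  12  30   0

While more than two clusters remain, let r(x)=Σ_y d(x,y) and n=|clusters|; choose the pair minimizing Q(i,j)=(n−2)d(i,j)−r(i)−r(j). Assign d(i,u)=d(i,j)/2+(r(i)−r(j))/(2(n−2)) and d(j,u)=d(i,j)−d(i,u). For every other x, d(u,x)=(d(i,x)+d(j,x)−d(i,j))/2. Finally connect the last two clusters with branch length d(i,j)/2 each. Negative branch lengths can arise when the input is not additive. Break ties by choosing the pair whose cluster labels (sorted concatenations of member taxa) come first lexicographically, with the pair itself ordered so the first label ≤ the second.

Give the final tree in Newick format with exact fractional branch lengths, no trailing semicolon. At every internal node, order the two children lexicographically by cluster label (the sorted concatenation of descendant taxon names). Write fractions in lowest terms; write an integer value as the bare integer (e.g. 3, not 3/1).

(((G:167/8,(J:-5/6,S:155/6):65/8):49/8,M:103/8):-7/16,T:-7/16)

iteration 1: select J,S (d=25, Q=-189); attach at lengths (-5/6, 155/6); label the merged cluster JS
  updated: d(G,JS)=29, d(JS,M)=23, d(JS,T)=35/2
iteration 2: select G,JS (d=29, Q=-213/2); attach at lengths (167/8, 65/8); label the merged cluster GJS
  updated: d(GJS,M)=19, d(GJS,T)=21/4
iteration 3: select GJS,M (d=19, Q=-145/4); attach at lengths (49/8, 103/8); label the merged cluster GJMS
  updated: d(GJMS,T)=-7/8
iteration 4: select GJMS,T (d=-7/8); attach at lengths (-7/16, -7/16); label the merged cluster GJMST
final tree: (((G:167/8,(J:-5/6,S:155/6):65/8):49/8,M:103/8):-7/16,T:-7/16)
total length: 577/8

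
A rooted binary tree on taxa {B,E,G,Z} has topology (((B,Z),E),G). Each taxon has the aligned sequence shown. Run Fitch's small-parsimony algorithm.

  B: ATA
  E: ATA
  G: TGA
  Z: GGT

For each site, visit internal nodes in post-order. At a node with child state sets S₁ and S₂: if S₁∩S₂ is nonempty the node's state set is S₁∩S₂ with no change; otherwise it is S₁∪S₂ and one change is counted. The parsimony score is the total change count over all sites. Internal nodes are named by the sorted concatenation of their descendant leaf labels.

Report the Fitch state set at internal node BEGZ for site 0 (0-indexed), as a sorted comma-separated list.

[col 0] BZ: children B:{A}, Z:{G} ∪→ {A,G}; cost 1
[col 0] BEZ: children BZ:{A,G}, E:{A} ∩→ {A}; cost 0
[col 0] BEGZ: children BEZ:{A}, G:{T} ∪→ {A,T}; cost 1
[col 1] BZ: children B:{T}, Z:{G} ∪→ {G,T}; cost 1
[col 1] BEZ: children BZ:{G,T}, E:{T} ∩→ {T}; cost 0
[col 1] BEGZ: children BEZ:{T}, G:{G} ∪→ {G,T}; cost 1
[col 2] BZ: children B:{A}, Z:{T} ∪→ {A,T}; cost 1
[col 2] BEZ: children BZ:{A,T}, E:{A} ∩→ {A}; cost 0
[col 2] BEGZ: children BEZ:{A}, G:{A} ∩→ {A}; cost 0
per-site changes: [2, 2, 1]; total = 5

A,T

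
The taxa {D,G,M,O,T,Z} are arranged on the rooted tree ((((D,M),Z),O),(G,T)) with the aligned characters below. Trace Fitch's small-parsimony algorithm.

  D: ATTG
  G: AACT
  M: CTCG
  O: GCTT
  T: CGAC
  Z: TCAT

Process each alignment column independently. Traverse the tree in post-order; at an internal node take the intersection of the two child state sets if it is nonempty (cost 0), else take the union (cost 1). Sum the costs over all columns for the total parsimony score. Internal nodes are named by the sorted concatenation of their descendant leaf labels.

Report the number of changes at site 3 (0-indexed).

site 0, node DM: D={A} ∪ M={C} → {A,C} (+1)
site 0, node DMZ: DM={A,C} ∪ Z={T} → {A,C,T} (+1)
site 0, node DMOZ: DMZ={A,C,T} ∪ O={G} → {A,C,G,T} (+1)
site 0, node GT: G={A} ∪ T={C} → {A,C} (+1)
site 0, node DGMOTZ: DMOZ={A,C,G,T} ∩ GT={A,C} → {A,C} (+0)
site 1, node DM: D={T} ∩ M={T} → {T} (+0)
site 1, node DMZ: DM={T} ∪ Z={C} → {C,T} (+1)
site 1, node DMOZ: DMZ={C,T} ∩ O={C} → {C} (+0)
site 1, node GT: G={A} ∪ T={G} → {A,G} (+1)
site 1, node DGMOTZ: DMOZ={C} ∪ GT={A,G} → {A,C,G} (+1)
site 2, node DM: D={T} ∪ M={C} → {C,T} (+1)
site 2, node DMZ: DM={C,T} ∪ Z={A} → {A,C,T} (+1)
site 2, node DMOZ: DMZ={A,C,T} ∩ O={T} → {T} (+0)
site 2, node GT: G={C} ∪ T={A} → {A,C} (+1)
site 2, node DGMOTZ: DMOZ={T} ∪ GT={A,C} → {A,C,T} (+1)
site 3, node DM: D={G} ∩ M={G} → {G} (+0)
site 3, node DMZ: DM={G} ∪ Z={T} → {G,T} (+1)
site 3, node DMOZ: DMZ={G,T} ∩ O={T} → {T} (+0)
site 3, node GT: G={T} ∪ T={C} → {C,T} (+1)
site 3, node DGMOTZ: DMOZ={T} ∩ GT={C,T} → {T} (+0)
per-site changes: [4, 3, 4, 2]; total = 13

2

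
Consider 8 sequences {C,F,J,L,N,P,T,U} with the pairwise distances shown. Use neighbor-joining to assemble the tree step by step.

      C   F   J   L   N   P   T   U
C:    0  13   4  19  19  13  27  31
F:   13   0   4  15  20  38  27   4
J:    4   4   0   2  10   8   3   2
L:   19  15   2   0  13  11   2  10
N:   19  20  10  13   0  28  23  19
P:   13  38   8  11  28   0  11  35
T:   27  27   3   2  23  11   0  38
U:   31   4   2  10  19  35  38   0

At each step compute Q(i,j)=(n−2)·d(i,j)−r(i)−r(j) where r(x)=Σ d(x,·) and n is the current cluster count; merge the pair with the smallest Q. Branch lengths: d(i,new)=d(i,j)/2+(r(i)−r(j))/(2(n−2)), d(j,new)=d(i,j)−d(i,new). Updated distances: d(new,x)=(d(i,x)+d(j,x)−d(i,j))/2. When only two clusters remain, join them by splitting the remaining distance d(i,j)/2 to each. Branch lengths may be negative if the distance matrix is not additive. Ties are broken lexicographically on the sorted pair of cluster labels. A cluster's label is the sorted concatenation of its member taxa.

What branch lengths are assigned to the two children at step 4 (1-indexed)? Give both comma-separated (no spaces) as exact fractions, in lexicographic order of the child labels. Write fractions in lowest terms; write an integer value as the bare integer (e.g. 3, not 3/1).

iteration 1: select F,U (d=4, Q=-236); attach at lengths (1/2, 7/2); label the merged cluster FU
  updated: d(C,FU)=20, d(FU,J)=1, d(FU,L)=21/2, d(FU,N)=35/2, d(FU,P)=69/2, d(FU,T)=61/2
iteration 2: select P,T (d=11, Q=-147); attach at lengths (32/5, 23/5); label the merged cluster PT
  updated: d(C,PT)=29/2, d(FU,PT)=27, d(J,PT)=0, d(L,PT)=1, d(N,PT)=20
iteration 3: select L,PT (d=1, Q=-104); attach at lengths (-13/8, 21/8); label the merged cluster LPT
  updated: d(C,LPT)=65/4, d(FU,LPT)=73/4, d(J,LPT)=1/2, d(LPT,N)=16
iteration 4: select FU,J (d=1, Q=-277/4); attach at lengths (59/8, -51/8); label the merged cluster FJU
  updated: d(C,FJU)=23/2, d(FJU,LPT)=71/8, d(FJU,N)=53/4
iteration 5: select C,FJU (d=23/2, Q=-459/8); attach at lengths (289/32, 79/32); label the merged cluster CFJU
  updated: d(CFJU,LPT)=109/16, d(CFJU,N)=83/8
iteration 6: select CFJU,LPT (d=109/16, Q=-531/16); attach at lengths (19/32, 199/32); label the merged cluster CFJLPTU
  updated: d(CFJLPTU,N)=313/32
iteration 7: select CFJLPTU,N (d=313/32); attach at lengths (313/64, 313/64); label the merged cluster CFJLNPTU
final tree: (((C:289/32,((F:1/2,U:7/2):59/8,J:-51/8):79/32):19/32,(L:-13/8,(P:32/5,T:23/5):21/8):199/32):313/64,N:313/64)
total length: 1443/32

59/8,-51/8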